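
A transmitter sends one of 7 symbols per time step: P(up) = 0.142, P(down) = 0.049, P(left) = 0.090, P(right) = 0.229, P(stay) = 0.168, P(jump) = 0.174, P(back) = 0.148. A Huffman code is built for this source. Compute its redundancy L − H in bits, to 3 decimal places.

0.044 bits

Entropy H = −Σ p log₂ p ≈ 2.6920 bits.
Huffman merges: 49/1000+9/100→139/1000; 139/1000+71/500→281/1000; 37/250+21/125→79/250; 87/500+229/1000→403/1000; 281/1000+79/250→597/1000; 403/1000+597/1000→1. L = 342/125 ≈ 2.7360.
L − H = 2.7360 − 2.6920 = 0.044 bits.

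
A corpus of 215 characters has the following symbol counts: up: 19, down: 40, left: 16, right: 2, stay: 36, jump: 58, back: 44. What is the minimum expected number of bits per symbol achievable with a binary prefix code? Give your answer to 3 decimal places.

2.595 bits/symbol

Probabilities are the counts divided by 215.
Repeatedly combine the two least-probable nodes; the expected code length is the sum of the merged weights.
merge 2/215 + 16/215 → 18/215
merge 18/215 + 19/215 → 37/215
merge 36/215 + 37/215 → 73/215
merge 8/43 + 44/215 → 84/215
merge 58/215 + 73/215 → 131/215
merge 84/215 + 131/215 → 1
L = 18/215 + 37/215 + 73/215 + 84/215 + 131/215 + 1 = 558/215 ≈ 2.595 bits/symbol.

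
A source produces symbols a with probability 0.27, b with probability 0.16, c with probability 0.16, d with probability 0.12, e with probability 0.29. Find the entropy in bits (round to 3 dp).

H = −Σ pᵢ log₂ pᵢ.
−0.27·log₂(0.27) = 0.5100
−0.16·log₂(0.16) = 0.4230
−0.16·log₂(0.16) = 0.4230
−0.12·log₂(0.12) = 0.3671
−0.29·log₂(0.29) = 0.5179
Sum ≈ 2.2410 → 2.241 bits.

2.241 bits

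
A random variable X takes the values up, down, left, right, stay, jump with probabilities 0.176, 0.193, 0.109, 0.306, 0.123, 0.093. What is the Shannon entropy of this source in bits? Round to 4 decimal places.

H = −Σ pᵢ log₂ pᵢ.
−0.176·log₂(0.176) = 0.4411
−0.193·log₂(0.193) = 0.4581
−0.109·log₂(0.109) = 0.3485
−0.306·log₂(0.306) = 0.5228
−0.123·log₂(0.123) = 0.3719
−0.093·log₂(0.093) = 0.3187
Sum ≈ 2.4610 → 2.4610 bits.

2.4610 bits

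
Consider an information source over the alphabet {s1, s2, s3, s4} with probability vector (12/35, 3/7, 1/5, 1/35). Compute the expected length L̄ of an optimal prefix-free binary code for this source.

1.8 bits/symbol

Repeatedly combine the two least-probable nodes; the expected code length is the sum of the merged weights.
merge 1/35 + 1/5 → 8/35
merge 8/35 + 12/35 → 4/7
merge 3/7 + 4/7 → 1
L = 8/35 + 4/7 + 1 = 9/5 = 1.8 bits/symbol.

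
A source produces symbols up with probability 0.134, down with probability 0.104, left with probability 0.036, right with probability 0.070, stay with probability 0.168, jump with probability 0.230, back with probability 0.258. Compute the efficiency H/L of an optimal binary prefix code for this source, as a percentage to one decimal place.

99.1%

Entropy H = −Σ p log₂ p ≈ 2.5936 bits.
Huffman merges: 9/250+7/100→53/500; 13/125+53/500→21/100; 67/500+21/125→151/500; 21/100+23/100→11/25; 129/500+151/500→14/25; 11/25+14/25→1. L = 1309/500 ≈ 2.6180.
Efficiency = H/L = 2.5936/2.6180 = 99.1%.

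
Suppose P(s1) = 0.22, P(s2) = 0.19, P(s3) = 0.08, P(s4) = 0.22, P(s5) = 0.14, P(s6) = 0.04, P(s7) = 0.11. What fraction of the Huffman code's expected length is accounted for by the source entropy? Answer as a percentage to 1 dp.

Entropy H = −Σ p log₂ p ≈ 2.6410 bits.
Huffman merges: 1/25+2/25→3/25; 11/100+3/25→23/100; 7/50+19/100→33/100; 11/50+11/50→11/25; 23/100+33/100→14/25; 11/25+14/25→1. L = 67/25 ≈ 2.6800.
Efficiency = H/L = 2.6410/2.6800 = 98.5%.

98.5%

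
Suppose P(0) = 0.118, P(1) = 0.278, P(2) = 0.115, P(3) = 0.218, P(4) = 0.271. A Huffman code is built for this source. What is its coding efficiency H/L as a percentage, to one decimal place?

99.7%

Entropy H = −Σ p log₂ p ≈ 2.2256 bits.
Huffman merges: 23/200+59/500→233/1000; 109/500+233/1000→451/1000; 271/1000+139/500→549/1000; 451/1000+549/1000→1. L = 2233/1000 ≈ 2.2330.
Efficiency = H/L = 2.2256/2.2330 = 99.7%.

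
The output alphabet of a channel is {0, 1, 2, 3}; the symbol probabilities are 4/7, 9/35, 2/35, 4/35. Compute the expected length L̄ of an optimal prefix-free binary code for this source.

1.6 bits/symbol

Repeatedly combine the two least-probable nodes; the expected code length is the sum of the merged weights.
merge 2/35 + 4/35 → 6/35
merge 6/35 + 9/35 → 3/7
merge 3/7 + 4/7 → 1
L = 6/35 + 3/7 + 1 = 8/5 = 1.6 bits/symbol.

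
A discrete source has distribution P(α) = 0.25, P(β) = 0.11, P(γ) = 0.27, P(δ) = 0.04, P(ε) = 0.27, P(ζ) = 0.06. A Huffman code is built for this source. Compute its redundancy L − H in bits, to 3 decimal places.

Entropy H = −Σ p log₂ p ≈ 2.2996 bits.
Huffman merges: 1/25+3/50→1/10; 1/10+11/100→21/100; 21/100+1/4→23/50; 27/100+27/100→27/50; 23/50+27/50→1. L = 231/100 ≈ 2.3100.
L − H = 2.3100 − 2.2996 = 0.010 bits.

0.010 bits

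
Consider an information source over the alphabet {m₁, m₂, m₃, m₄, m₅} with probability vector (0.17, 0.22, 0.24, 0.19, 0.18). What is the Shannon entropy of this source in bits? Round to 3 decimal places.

2.310 bits

H = −Σ pᵢ log₂ pᵢ.
−0.17·log₂(0.17) = 0.4346
−0.22·log₂(0.22) = 0.4806
−0.24·log₂(0.24) = 0.4941
−0.19·log₂(0.19) = 0.4552
−0.18·log₂(0.18) = 0.4453
Sum ≈ 2.3098 → 2.310 bits.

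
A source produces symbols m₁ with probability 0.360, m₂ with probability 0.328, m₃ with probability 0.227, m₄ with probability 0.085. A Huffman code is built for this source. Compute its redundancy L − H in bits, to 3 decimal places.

0.106 bits

Entropy H = −Σ p log₂ p ≈ 1.8460 bits.
Huffman merges: 17/200+227/1000→39/125; 39/125+41/125→16/25; 9/25+16/25→1. L = 244/125 ≈ 1.9520.
L − H = 1.9520 − 1.8460 = 0.106 bits.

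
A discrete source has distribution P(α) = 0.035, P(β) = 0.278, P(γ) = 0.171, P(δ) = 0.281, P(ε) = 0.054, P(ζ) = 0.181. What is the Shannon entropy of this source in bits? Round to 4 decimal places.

2.3067 bits

H = −Σ pᵢ log₂ pᵢ.
−0.035·log₂(0.035) = 0.1693
−0.278·log₂(0.278) = 0.5134
−0.171·log₂(0.171) = 0.4357
−0.281·log₂(0.281) = 0.5146
−0.054·log₂(0.054) = 0.2274
−0.181·log₂(0.181) = 0.4463
Sum ≈ 2.3067 → 2.3067 bits.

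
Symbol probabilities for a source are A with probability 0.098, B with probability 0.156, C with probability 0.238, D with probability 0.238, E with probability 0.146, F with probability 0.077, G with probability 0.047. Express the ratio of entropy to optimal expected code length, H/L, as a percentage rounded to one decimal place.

Entropy H = −Σ p log₂ p ≈ 2.6298 bits.
Huffman merges: 47/1000+77/1000→31/250; 49/500+31/250→111/500; 73/500+39/250→151/500; 111/500+119/500→23/50; 119/500+151/500→27/50; 23/50+27/50→1. L = 331/125 ≈ 2.6480.
Efficiency = H/L = 2.6298/2.6480 = 99.3%.

99.3%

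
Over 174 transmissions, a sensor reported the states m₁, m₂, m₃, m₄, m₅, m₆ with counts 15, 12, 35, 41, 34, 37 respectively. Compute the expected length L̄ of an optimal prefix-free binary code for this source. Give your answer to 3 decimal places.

Probabilities are the counts divided by 174.
Repeatedly combine the two least-probable nodes; the expected code length is the sum of the merged weights.
merge 2/29 + 5/58 → 9/58
merge 9/58 + 17/87 → 61/174
merge 35/174 + 37/174 → 12/29
merge 41/174 + 61/174 → 17/29
merge 12/29 + 17/29 → 1
L = 9/58 + 61/174 + 12/29 + 17/29 + 1 = 218/87 ≈ 2.506 bits/symbol.

2.506 bits/symbol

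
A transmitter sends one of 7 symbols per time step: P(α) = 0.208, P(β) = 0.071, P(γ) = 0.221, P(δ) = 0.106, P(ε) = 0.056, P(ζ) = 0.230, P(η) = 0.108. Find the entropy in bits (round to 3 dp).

2.634 bits

H = −Σ pᵢ log₂ pᵢ.
−0.208·log₂(0.208) = 0.4712
−0.071·log₂(0.071) = 0.2709
−0.221·log₂(0.221) = 0.4813
−0.106·log₂(0.106) = 0.3432
−0.056·log₂(0.056) = 0.2329
−0.230·log₂(0.230) = 0.4877
−0.108·log₂(0.108) = 0.3468
Sum ≈ 2.6340 → 2.634 bits.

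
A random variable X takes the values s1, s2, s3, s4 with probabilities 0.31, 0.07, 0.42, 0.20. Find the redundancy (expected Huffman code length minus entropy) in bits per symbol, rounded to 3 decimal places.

Entropy H = −Σ p log₂ p ≈ 1.7824 bits.
Huffman merges: 7/100+1/5→27/100; 27/100+31/100→29/50; 21/50+29/50→1. L = 37/20 ≈ 1.8500.
L − H = 1.8500 − 1.7824 = 0.068 bits.

0.068 bits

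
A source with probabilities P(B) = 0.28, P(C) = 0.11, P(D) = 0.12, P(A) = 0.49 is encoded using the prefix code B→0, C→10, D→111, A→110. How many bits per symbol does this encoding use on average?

2.33 bits/symbol

L̄ = Σ pᵢ·ℓᵢ = 0.28·1 + 0.11·2 + 0.12·3 + 0.49·3 = 2.33 bits/symbol.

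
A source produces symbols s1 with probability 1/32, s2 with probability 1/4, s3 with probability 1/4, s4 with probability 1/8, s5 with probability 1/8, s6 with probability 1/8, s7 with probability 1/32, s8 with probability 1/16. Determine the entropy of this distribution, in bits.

Each probability is a power of 1/2, so log₂(1/p) is an integer.
H = Σ p·log₂(1/p) = 1/32·5 + 1/4·2 + 1/4·2 + 1/8·3 + 1/8·3 + 1/8·3 + 1/32·5 + 1/16·4 = 2.6875 bits.

2.6875 bits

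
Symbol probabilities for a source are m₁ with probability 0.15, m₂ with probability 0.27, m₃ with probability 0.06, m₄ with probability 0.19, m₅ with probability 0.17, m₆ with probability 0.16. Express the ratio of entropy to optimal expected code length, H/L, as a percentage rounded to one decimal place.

Entropy H = −Σ p log₂ p ≈ 2.4769 bits.
Huffman merges: 3/50+3/20→21/100; 4/25+17/100→33/100; 19/100+21/100→2/5; 27/100+33/100→3/5; 2/5+3/5→1. L = 127/50 ≈ 2.5400.
Efficiency = H/L = 2.4769/2.5400 = 97.5%.

97.5%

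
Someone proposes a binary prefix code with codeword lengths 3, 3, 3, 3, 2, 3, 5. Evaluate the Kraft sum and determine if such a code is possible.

0.90625; yes

With common denominator 2^5 = 32: Σ 2^(−ℓᵢ) = 4/32 + 4/32 + 4/32 + 4/32 + 8/32 + 4/32 + 1/32 = 29/32 = 0.90625.
Kraft's inequality requires Σ ≤ 1; here Σ = 0.90625 ≤ 1, so such a prefix code exists.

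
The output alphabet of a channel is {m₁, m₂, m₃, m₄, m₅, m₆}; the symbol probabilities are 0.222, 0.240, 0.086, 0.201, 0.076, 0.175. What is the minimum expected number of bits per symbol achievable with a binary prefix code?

Repeatedly combine the two least-probable nodes; the expected code length is the sum of the merged weights.
merge 19/250 + 43/500 → 81/500
merge 81/500 + 7/40 → 337/1000
merge 201/1000 + 111/500 → 423/1000
merge 6/25 + 337/1000 → 577/1000
merge 423/1000 + 577/1000 → 1
L = 81/500 + 337/1000 + 423/1000 + 577/1000 + 1 = 2499/1000 = 2.499 bits/symbol.

2.499 bits/symbol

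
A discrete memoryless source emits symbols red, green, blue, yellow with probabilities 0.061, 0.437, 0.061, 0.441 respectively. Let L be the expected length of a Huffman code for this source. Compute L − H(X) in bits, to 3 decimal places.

Entropy H = −Σ p log₂ p ≈ 1.5351 bits.
Huffman merges: 61/1000+61/1000→61/500; 61/500+437/1000→559/1000; 441/1000+559/1000→1. L = 1681/1000 ≈ 1.6810.
L − H = 1.6810 − 1.5351 = 0.146 bits.

0.146 bits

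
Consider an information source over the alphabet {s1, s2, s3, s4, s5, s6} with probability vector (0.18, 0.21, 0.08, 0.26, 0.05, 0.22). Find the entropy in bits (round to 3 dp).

H = −Σ pᵢ log₂ pᵢ.
−0.18·log₂(0.18) = 0.4453
−0.21·log₂(0.21) = 0.4728
−0.08·log₂(0.08) = 0.2915
−0.26·log₂(0.26) = 0.5053
−0.05·log₂(0.05) = 0.2161
−0.22·log₂(0.22) = 0.4806
Sum ≈ 2.4116 → 2.412 bits.

2.412 bits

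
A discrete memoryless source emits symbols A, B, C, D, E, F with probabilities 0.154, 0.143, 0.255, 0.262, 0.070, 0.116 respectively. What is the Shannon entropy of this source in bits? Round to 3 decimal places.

2.455 bits

H = −Σ pᵢ log₂ pᵢ.
−0.154·log₂(0.154) = 0.4156
−0.143·log₂(0.143) = 0.4012
−0.255·log₂(0.255) = 0.5027
−0.262·log₂(0.262) = 0.5063
−0.070·log₂(0.070) = 0.2686
−0.116·log₂(0.116) = 0.3605
Sum ≈ 2.4549 → 2.455 bits.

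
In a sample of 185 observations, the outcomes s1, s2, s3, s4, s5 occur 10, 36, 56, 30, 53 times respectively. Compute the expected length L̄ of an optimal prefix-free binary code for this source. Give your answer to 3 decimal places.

2.216 bits/symbol

Probabilities are the counts divided by 185.
Repeatedly combine the two least-probable nodes; the expected code length is the sum of the merged weights.
merge 2/37 + 6/37 → 8/37
merge 36/185 + 8/37 → 76/185
merge 53/185 + 56/185 → 109/185
merge 76/185 + 109/185 → 1
L = 8/37 + 76/185 + 109/185 + 1 = 82/37 ≈ 2.216 bits/symbol.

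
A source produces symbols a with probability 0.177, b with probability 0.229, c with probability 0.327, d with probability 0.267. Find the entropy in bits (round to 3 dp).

1.965 bits

H = −Σ pᵢ log₂ pᵢ.
−0.177·log₂(0.177) = 0.4422
−0.229·log₂(0.229) = 0.4870
−0.327·log₂(0.327) = 0.5273
−0.267·log₂(0.267) = 0.5087
Sum ≈ 1.9652 → 1.965 bits.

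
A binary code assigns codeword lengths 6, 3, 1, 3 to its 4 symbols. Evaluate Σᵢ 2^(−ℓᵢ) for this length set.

With common denominator 2^6 = 64: Σ 2^(−ℓᵢ) = 1/64 + 8/64 + 32/64 + 8/64 = 49/64 = 0.765625.

0.765625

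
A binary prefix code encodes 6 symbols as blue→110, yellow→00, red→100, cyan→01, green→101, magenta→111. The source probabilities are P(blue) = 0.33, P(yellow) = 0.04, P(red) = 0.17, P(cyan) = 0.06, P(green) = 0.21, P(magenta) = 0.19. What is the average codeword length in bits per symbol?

L̄ = Σ pᵢ·ℓᵢ = 0.33·3 + 0.04·2 + 0.17·3 + 0.06·2 + 0.21·3 + 0.19·3 = 2.9 bits/symbol.

2.9 bits/symbol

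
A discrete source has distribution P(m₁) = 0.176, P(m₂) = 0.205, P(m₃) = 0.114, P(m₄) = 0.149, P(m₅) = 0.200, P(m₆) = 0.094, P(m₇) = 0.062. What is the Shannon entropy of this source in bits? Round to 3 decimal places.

H = −Σ pᵢ log₂ pᵢ.
−0.176·log₂(0.176) = 0.4411
−0.205·log₂(0.205) = 0.4687
−0.114·log₂(0.114) = 0.3571
−0.149·log₂(0.149) = 0.4092
−0.200·log₂(0.200) = 0.4644
−0.094·log₂(0.094) = 0.3207
−0.062·log₂(0.062) = 0.2487
Sum ≈ 2.7100 → 2.710 bits.

2.710 bits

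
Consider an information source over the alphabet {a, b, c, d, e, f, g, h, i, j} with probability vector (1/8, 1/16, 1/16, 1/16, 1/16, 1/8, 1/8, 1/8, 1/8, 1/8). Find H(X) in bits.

Each probability is a power of 1/2, so log₂(1/p) is an integer.
H = Σ p·log₂(1/p) = 1/8·3 + 1/16·4 + 1/16·4 + 1/16·4 + 1/16·4 + 1/8·3 + 1/8·3 + 1/8·3 + 1/8·3 + 1/8·3 = 3.25 bits.

3.25 bits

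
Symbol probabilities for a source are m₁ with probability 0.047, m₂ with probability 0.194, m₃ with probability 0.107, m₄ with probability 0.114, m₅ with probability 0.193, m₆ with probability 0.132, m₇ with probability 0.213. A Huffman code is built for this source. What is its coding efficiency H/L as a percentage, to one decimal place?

Entropy H = −Σ p log₂ p ≈ 2.6874 bits.
Huffman merges: 47/1000+107/1000→77/500; 57/500+33/250→123/500; 77/500+193/1000→347/1000; 97/500+213/1000→407/1000; 123/500+347/1000→593/1000; 407/1000+593/1000→1. L = 2747/1000 ≈ 2.7470.
Efficiency = H/L = 2.6874/2.7470 = 97.8%.

97.8%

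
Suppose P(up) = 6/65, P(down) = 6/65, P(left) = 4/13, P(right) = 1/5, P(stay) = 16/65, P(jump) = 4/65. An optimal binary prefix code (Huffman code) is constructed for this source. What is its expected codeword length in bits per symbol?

2.4 bits/symbol

Repeatedly combine the two least-probable nodes; the expected code length is the sum of the merged weights.
merge 4/65 + 6/65 → 2/13
merge 6/65 + 2/13 → 16/65
merge 1/5 + 16/65 → 29/65
merge 16/65 + 4/13 → 36/65
merge 29/65 + 36/65 → 1
L = 2/13 + 16/65 + 29/65 + 36/65 + 1 = 12/5 = 2.4 bits/symbol.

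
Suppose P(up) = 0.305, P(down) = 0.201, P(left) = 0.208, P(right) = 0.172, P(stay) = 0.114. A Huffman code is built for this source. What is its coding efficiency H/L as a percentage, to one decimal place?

98.6%

Entropy H = −Σ p log₂ p ≈ 2.2529 bits.
Huffman merges: 57/500+43/250→143/500; 201/1000+26/125→409/1000; 143/500+61/200→591/1000; 409/1000+591/1000→1. L = 1143/500 ≈ 2.2860.
Efficiency = H/L = 2.2529/2.2860 = 98.6%.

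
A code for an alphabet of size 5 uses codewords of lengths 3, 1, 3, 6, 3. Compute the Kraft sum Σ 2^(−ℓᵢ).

With common denominator 2^6 = 64: Σ 2^(−ℓᵢ) = 8/64 + 32/64 + 8/64 + 1/64 + 8/64 = 57/64 = 0.890625.

0.890625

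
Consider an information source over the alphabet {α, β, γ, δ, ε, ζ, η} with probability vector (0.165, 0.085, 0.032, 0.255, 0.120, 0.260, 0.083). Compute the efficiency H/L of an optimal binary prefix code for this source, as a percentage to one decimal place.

98.6%

Entropy H = −Σ p log₂ p ≈ 2.5632 bits.
Huffman merges: 4/125+83/1000→23/200; 17/200+23/200→1/5; 3/25+33/200→57/200; 1/5+51/200→91/200; 13/50+57/200→109/200; 91/200+109/200→1. L = 13/5 ≈ 2.6000.
Efficiency = H/L = 2.5632/2.6000 = 98.6%.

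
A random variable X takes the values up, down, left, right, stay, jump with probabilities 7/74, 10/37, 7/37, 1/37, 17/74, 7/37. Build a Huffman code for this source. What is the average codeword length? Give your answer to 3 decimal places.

2.432 bits/symbol

Repeatedly combine the two least-probable nodes; the expected code length is the sum of the merged weights.
merge 1/37 + 7/74 → 9/74
merge 9/74 + 7/37 → 23/74
merge 7/37 + 17/74 → 31/74
merge 10/37 + 23/74 → 43/74
merge 31/74 + 43/74 → 1
L = 9/74 + 23/74 + 31/74 + 43/74 + 1 = 90/37 ≈ 2.432 bits/symbol.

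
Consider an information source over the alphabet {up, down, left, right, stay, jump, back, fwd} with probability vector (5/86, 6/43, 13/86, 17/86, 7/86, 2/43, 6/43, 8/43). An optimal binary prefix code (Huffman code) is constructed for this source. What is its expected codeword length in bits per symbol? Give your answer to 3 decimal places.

2.907 bits/symbol

Repeatedly combine the two least-probable nodes; the expected code length is the sum of the merged weights.
merge 2/43 + 5/86 → 9/86
merge 7/86 + 9/86 → 8/43
merge 6/43 + 6/43 → 12/43
merge 13/86 + 8/43 → 29/86
merge 8/43 + 17/86 → 33/86
merge 12/43 + 29/86 → 53/86
merge 33/86 + 53/86 → 1
L = 9/86 + 8/43 + 12/43 + 29/86 + 33/86 + 53/86 + 1 = 125/43 ≈ 2.907 bits/symbol.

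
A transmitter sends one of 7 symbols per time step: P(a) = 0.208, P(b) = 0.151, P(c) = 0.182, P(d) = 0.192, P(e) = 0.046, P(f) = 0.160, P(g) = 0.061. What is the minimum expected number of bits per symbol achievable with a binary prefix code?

2.707 bits/symbol

Repeatedly combine the two least-probable nodes; the expected code length is the sum of the merged weights.
merge 23/500 + 61/1000 → 107/1000
merge 107/1000 + 151/1000 → 129/500
merge 4/25 + 91/500 → 171/500
merge 24/125 + 26/125 → 2/5
merge 129/500 + 171/500 → 3/5
merge 2/5 + 3/5 → 1
L = 107/1000 + 129/500 + 171/500 + 2/5 + 3/5 + 1 = 2707/1000 = 2.707 bits/symbol.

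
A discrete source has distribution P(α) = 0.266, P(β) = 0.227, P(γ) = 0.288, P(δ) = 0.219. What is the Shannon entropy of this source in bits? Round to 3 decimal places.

H = −Σ pᵢ log₂ pᵢ.
−0.266·log₂(0.266) = 0.5082
−0.227·log₂(0.227) = 0.4856
−0.288·log₂(0.288) = 0.5172
−0.219·log₂(0.219) = 0.4798
Sum ≈ 1.9908 → 1.991 bits.

1.991 bits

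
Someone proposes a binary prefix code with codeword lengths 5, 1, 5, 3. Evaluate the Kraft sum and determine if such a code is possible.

0.6875; yes

With common denominator 2^5 = 32: Σ 2^(−ℓᵢ) = 1/32 + 16/32 + 1/32 + 4/32 = 22/32 = 0.6875.
Kraft's inequality requires Σ ≤ 1; here Σ = 0.6875 ≤ 1, so such a prefix code exists.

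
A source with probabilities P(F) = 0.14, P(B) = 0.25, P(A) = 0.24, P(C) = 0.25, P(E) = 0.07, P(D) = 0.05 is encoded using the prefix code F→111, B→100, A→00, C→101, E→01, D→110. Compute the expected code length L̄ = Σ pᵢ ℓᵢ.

L̄ = Σ pᵢ·ℓᵢ = 0.14·3 + 0.25·3 + 0.24·2 + 0.25·3 + 0.07·2 + 0.05·3 = 2.69 bits/symbol.

2.69 bits/symbol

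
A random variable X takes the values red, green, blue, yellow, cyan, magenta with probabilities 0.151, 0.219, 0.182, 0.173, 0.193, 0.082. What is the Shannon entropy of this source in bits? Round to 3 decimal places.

H = −Σ pᵢ log₂ pᵢ.
−0.151·log₂(0.151) = 0.4118
−0.219·log₂(0.219) = 0.4798
−0.182·log₂(0.182) = 0.4474
−0.173·log₂(0.173) = 0.4379
−0.193·log₂(0.193) = 0.4581
−0.082·log₂(0.082) = 0.2959
Sum ≈ 2.5308 → 2.531 bits.

2.531 bits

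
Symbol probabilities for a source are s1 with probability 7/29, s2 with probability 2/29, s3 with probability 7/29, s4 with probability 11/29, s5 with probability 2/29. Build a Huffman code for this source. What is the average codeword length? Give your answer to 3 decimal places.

2.138 bits/symbol

Repeatedly combine the two least-probable nodes; the expected code length is the sum of the merged weights.
merge 2/29 + 2/29 → 4/29
merge 4/29 + 7/29 → 11/29
merge 7/29 + 11/29 → 18/29
merge 11/29 + 18/29 → 1
L = 4/29 + 11/29 + 18/29 + 1 = 62/29 ≈ 2.138 bits/symbol.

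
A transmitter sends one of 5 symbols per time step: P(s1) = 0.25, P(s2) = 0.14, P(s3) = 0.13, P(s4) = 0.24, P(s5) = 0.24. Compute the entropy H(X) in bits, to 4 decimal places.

2.2680 bits

H = −Σ pᵢ log₂ pᵢ.
−0.25·log₂(0.25) = 0.5000
−0.14·log₂(0.14) = 0.3971
−0.13·log₂(0.13) = 0.3826
−0.24·log₂(0.24) = 0.4941
−0.24·log₂(0.24) = 0.4941
Sum ≈ 2.2680 → 2.2680 bits.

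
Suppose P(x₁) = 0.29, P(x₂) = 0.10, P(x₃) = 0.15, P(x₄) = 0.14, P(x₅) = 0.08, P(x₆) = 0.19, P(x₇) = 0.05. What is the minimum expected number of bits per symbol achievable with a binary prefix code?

2.65 bits/symbol

Repeatedly combine the two least-probable nodes; the expected code length is the sum of the merged weights.
merge 1/20 + 2/25 → 13/100
merge 1/10 + 13/100 → 23/100
merge 7/50 + 3/20 → 29/100
merge 19/100 + 23/100 → 21/50
merge 29/100 + 29/100 → 29/50
merge 21/50 + 29/50 → 1
L = 13/100 + 23/100 + 29/100 + 21/50 + 29/50 + 1 = 53/20 = 2.65 bits/symbol.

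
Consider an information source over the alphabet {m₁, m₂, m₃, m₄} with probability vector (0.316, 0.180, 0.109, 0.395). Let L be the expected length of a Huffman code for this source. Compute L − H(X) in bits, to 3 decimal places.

Entropy H = −Σ p log₂ p ≈ 1.8484 bits.
Huffman merges: 109/1000+9/50→289/1000; 289/1000+79/250→121/200; 79/200+121/200→1. L = 947/500 ≈ 1.8940.
L − H = 1.8940 − 1.8484 = 0.046 bits.

0.046 bits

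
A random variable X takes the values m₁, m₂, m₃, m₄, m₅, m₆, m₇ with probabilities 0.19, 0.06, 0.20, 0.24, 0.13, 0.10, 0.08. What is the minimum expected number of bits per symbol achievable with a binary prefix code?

2.7 bits/symbol

Repeatedly combine the two least-probable nodes; the expected code length is the sum of the merged weights.
merge 3/50 + 2/25 → 7/50
merge 1/10 + 13/100 → 23/100
merge 7/50 + 19/100 → 33/100
merge 1/5 + 23/100 → 43/100
merge 6/25 + 33/100 → 57/100
merge 43/100 + 57/100 → 1
L = 7/50 + 23/100 + 33/100 + 43/100 + 57/100 + 1 = 27/10 = 2.7 bits/symbol.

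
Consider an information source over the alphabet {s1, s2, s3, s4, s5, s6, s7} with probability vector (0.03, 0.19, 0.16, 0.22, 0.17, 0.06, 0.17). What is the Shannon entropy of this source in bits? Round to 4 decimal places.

H = −Σ pᵢ log₂ pᵢ.
−0.03·log₂(0.03) = 0.1518
−0.19·log₂(0.19) = 0.4552
−0.16·log₂(0.16) = 0.4230
−0.22·log₂(0.22) = 0.4806
−0.17·log₂(0.17) = 0.4346
−0.06·log₂(0.06) = 0.2435
−0.17·log₂(0.17) = 0.4346
Sum ≈ 2.6233 → 2.6233 bits.

2.6233 bits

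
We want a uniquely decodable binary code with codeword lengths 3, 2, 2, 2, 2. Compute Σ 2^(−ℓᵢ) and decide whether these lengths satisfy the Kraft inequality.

1.125; no

With common denominator 2^3 = 8: Σ 2^(−ℓᵢ) = 1/8 + 2/8 + 2/8 + 2/8 + 2/8 = 9/8 = 1.125.
Kraft's inequality requires Σ ≤ 1; here Σ = 1.125 > 1, so no such prefix code exists.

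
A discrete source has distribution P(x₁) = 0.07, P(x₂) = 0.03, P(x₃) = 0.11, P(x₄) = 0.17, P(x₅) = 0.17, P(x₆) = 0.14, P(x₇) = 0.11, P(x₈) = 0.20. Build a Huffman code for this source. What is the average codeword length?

Repeatedly combine the two least-probable nodes; the expected code length is the sum of the merged weights.
merge 3/100 + 7/100 → 1/10
merge 1/10 + 11/100 → 21/100
merge 11/100 + 7/50 → 1/4
merge 17/100 + 17/100 → 17/50
merge 1/5 + 21/100 → 41/100
merge 1/4 + 17/50 → 59/100
merge 41/100 + 59/100 → 1
L = 1/10 + 21/100 + 1/4 + 17/50 + 41/100 + 59/100 + 1 = 29/10 = 2.9 bits/symbol.

2.9 bits/symbol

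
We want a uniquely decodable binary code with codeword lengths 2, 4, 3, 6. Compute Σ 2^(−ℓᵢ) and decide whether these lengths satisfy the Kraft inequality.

0.453125; yes

With common denominator 2^6 = 64: Σ 2^(−ℓᵢ) = 16/64 + 4/64 + 8/64 + 1/64 = 29/64 = 0.453125.
Kraft's inequality requires Σ ≤ 1; here Σ = 0.453125 ≤ 1, so such a prefix code exists.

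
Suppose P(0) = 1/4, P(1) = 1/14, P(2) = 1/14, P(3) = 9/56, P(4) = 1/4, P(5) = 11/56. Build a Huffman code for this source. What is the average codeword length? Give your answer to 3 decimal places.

Repeatedly combine the two least-probable nodes; the expected code length is the sum of the merged weights.
merge 1/14 + 1/14 → 1/7
merge 1/7 + 9/56 → 17/56
merge 11/56 + 1/4 → 25/56
merge 1/4 + 17/56 → 31/56
merge 25/56 + 31/56 → 1
L = 1/7 + 17/56 + 25/56 + 31/56 + 1 = 137/56 ≈ 2.446 bits/symbol.

2.446 bits/symbol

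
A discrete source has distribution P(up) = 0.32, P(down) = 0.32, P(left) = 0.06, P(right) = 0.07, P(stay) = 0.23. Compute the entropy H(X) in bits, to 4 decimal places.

H = −Σ pᵢ log₂ pᵢ.
−0.32·log₂(0.32) = 0.5260
−0.32·log₂(0.32) = 0.5260
−0.06·log₂(0.06) = 0.2435
−0.07·log₂(0.07) = 0.2686
−0.23·log₂(0.23) = 0.4877
Sum ≈ 2.0518 → 2.0518 bits.

2.0518 bits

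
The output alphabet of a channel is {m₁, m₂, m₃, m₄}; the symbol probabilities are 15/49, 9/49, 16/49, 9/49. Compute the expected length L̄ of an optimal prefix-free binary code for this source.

Repeatedly combine the two least-probable nodes; the expected code length is the sum of the merged weights.
merge 9/49 + 9/49 → 18/49
merge 15/49 + 16/49 → 31/49
merge 18/49 + 31/49 → 1
L = 18/49 + 31/49 + 1 = 2 bits/symbol.

2 bits/symbol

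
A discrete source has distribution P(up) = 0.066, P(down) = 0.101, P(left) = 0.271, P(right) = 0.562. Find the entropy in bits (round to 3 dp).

1.571 bits

H = −Σ pᵢ log₂ pᵢ.
−0.066·log₂(0.066) = 0.2588
−0.101·log₂(0.101) = 0.3341
−0.271·log₂(0.271) = 0.5105
−0.562·log₂(0.562) = 0.4672
Sum ≈ 1.5706 → 1.571 bits.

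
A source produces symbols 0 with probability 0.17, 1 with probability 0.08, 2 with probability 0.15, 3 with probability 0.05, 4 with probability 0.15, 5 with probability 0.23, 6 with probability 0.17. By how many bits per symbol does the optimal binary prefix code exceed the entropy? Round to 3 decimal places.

0.044 bits

Entropy H = −Σ p log₂ p ≈ 2.6855 bits.
Huffman merges: 1/20+2/25→13/100; 13/100+3/20→7/25; 3/20+17/100→8/25; 17/100+23/100→2/5; 7/25+8/25→3/5; 2/5+3/5→1. L = 273/100 ≈ 2.7300.
L − H = 2.7300 − 2.6855 = 0.044 bits.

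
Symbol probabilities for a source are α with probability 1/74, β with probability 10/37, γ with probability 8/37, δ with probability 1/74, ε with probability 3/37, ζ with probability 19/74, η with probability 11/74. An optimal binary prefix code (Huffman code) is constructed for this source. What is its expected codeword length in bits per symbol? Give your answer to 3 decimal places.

2.392 bits/symbol

Repeatedly combine the two least-probable nodes; the expected code length is the sum of the merged weights.
merge 1/74 + 1/74 → 1/37
merge 1/37 + 3/37 → 4/37
merge 4/37 + 11/74 → 19/74
merge 8/37 + 19/74 → 35/74
merge 19/74 + 10/37 → 39/74
merge 35/74 + 39/74 → 1
L = 1/37 + 4/37 + 19/74 + 35/74 + 39/74 + 1 = 177/74 ≈ 2.392 bits/symbol.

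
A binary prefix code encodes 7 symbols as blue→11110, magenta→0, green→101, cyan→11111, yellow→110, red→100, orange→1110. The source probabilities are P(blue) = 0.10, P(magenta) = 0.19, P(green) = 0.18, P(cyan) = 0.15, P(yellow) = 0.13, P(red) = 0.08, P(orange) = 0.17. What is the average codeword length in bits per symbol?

3.29 bits/symbol

L̄ = Σ pᵢ·ℓᵢ = 0.10·5 + 0.19·1 + 0.18·3 + 0.15·5 + 0.13·3 + 0.08·3 + 0.17·4 = 3.29 bits/symbol.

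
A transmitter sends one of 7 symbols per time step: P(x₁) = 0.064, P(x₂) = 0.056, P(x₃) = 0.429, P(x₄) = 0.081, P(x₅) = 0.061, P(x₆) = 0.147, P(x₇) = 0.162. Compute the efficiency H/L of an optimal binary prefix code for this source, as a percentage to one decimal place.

Entropy H = −Σ p log₂ p ≈ 2.3823 bits.
Huffman merges: 7/125+61/1000→117/1000; 8/125+81/1000→29/200; 117/1000+29/200→131/500; 147/1000+81/500→309/1000; 131/500+309/1000→571/1000; 429/1000+571/1000→1. L = 601/250 ≈ 2.4040.
Efficiency = H/L = 2.3823/2.4040 = 99.1%.

99.1%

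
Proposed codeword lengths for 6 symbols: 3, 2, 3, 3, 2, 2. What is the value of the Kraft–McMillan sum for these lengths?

1.125

With common denominator 2^3 = 8: Σ 2^(−ℓᵢ) = 1/8 + 2/8 + 1/8 + 1/8 + 2/8 + 2/8 = 9/8 = 1.125.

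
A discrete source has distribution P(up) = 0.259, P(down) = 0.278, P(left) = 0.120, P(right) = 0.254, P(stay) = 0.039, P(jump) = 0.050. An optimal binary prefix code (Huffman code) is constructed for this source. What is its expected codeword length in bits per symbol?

Repeatedly combine the two least-probable nodes; the expected code length is the sum of the merged weights.
merge 39/1000 + 1/20 → 89/1000
merge 89/1000 + 3/25 → 209/1000
merge 209/1000 + 127/500 → 463/1000
merge 259/1000 + 139/500 → 537/1000
merge 463/1000 + 537/1000 → 1
L = 89/1000 + 209/1000 + 463/1000 + 537/1000 + 1 = 1149/500 = 2.298 bits/symbol.

2.298 bits/symbol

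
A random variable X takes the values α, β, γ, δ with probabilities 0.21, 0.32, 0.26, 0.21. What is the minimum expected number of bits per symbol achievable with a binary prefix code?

2 bits/symbol

Repeatedly combine the two least-probable nodes; the expected code length is the sum of the merged weights.
merge 21/100 + 21/100 → 21/50
merge 13/50 + 8/25 → 29/50
merge 21/50 + 29/50 → 1
L = 21/50 + 29/50 + 1 = 2 bits/symbol.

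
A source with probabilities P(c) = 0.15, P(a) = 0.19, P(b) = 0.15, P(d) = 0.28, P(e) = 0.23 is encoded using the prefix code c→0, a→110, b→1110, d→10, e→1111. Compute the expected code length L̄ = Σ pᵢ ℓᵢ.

2.8 bits/symbol

L̄ = Σ pᵢ·ℓᵢ = 0.15·1 + 0.19·3 + 0.15·4 + 0.28·2 + 0.23·4 = 2.8 bits/symbol.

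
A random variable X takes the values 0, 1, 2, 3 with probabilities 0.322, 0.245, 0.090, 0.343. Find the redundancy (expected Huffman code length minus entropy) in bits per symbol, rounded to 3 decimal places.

0.126 bits

Entropy H = −Σ p log₂ p ≈ 1.8657 bits.
Huffman merges: 9/100+49/200→67/200; 161/500+67/200→657/1000; 343/1000+657/1000→1. L = 249/125 ≈ 1.9920.
L − H = 1.9920 − 1.8657 = 0.126 bits.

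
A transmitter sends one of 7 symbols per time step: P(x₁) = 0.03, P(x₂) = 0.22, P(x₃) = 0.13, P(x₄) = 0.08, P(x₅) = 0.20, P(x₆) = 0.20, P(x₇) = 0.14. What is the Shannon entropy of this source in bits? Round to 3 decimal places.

H = −Σ pᵢ log₂ pᵢ.
−0.03·log₂(0.03) = 0.1518
−0.22·log₂(0.22) = 0.4806
−0.13·log₂(0.13) = 0.3826
−0.08·log₂(0.08) = 0.2915
−0.20·log₂(0.20) = 0.4644
−0.20·log₂(0.20) = 0.4644
−0.14·log₂(0.14) = 0.3971
Sum ≈ 2.6324 → 2.632 bits.

2.632 bits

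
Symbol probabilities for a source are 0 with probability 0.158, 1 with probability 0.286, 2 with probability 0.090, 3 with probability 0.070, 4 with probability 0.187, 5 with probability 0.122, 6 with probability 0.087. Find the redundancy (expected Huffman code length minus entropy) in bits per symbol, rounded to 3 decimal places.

0.037 bits

Entropy H = −Σ p log₂ p ≈ 2.6474 bits.
Huffman merges: 7/100+87/1000→157/1000; 9/100+61/500→53/250; 157/1000+79/500→63/200; 187/1000+53/250→399/1000; 143/500+63/200→601/1000; 399/1000+601/1000→1. L = 671/250 ≈ 2.6840.
L − H = 2.6840 − 2.6474 = 0.037 bits.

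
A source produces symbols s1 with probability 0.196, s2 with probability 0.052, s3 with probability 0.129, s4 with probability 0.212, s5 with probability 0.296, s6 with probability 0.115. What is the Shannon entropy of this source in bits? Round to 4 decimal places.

H = −Σ pᵢ log₂ pᵢ.
−0.196·log₂(0.196) = 0.4608
−0.052·log₂(0.052) = 0.2218
−0.129·log₂(0.129) = 0.3811
−0.212·log₂(0.212) = 0.4744
−0.296·log₂(0.296) = 0.5199
−0.115·log₂(0.115) = 0.3588
Sum ≈ 2.4169 → 2.4169 bits.

2.4169 bits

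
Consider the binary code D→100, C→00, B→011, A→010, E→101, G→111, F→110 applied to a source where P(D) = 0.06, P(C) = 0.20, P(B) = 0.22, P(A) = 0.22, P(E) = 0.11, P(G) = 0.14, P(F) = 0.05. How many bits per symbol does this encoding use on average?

L̄ = Σ pᵢ·ℓᵢ = 0.06·3 + 0.20·2 + 0.22·3 + 0.22·3 + 0.11·3 + 0.14·3 + 0.05·3 = 2.8 bits/symbol.

2.8 bits/symbol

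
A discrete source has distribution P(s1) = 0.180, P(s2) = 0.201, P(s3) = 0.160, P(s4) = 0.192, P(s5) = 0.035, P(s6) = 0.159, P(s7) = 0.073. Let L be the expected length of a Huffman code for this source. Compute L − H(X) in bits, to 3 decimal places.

Entropy H = −Σ p log₂ p ≈ 2.6574 bits.
Huffman merges: 7/200+73/1000→27/250; 27/250+159/1000→267/1000; 4/25+9/50→17/50; 24/125+201/1000→393/1000; 267/1000+17/50→607/1000; 393/1000+607/1000→1. L = 543/200 ≈ 2.7150.
L − H = 2.7150 − 2.6574 = 0.058 bits.

0.058 bits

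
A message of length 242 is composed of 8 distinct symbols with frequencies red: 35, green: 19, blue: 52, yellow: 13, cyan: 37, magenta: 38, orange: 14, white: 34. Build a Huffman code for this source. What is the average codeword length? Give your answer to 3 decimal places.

Probabilities are the counts divided by 242.
Repeatedly combine the two least-probable nodes; the expected code length is the sum of the merged weights.
merge 13/242 + 7/121 → 27/242
merge 19/242 + 27/242 → 23/121
merge 17/121 + 35/242 → 69/242
merge 37/242 + 19/121 → 75/242
merge 23/121 + 26/121 → 49/121
merge 69/242 + 75/242 → 72/121
merge 49/121 + 72/121 → 1
L = 27/242 + 23/121 + 69/242 + 75/242 + 49/121 + 72/121 + 1 = 701/242 ≈ 2.897 bits/symbol.

2.897 bits/symbol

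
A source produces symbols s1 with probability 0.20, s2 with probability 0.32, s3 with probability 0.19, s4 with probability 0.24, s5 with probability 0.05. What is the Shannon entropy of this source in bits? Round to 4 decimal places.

H = −Σ pᵢ log₂ pᵢ.
−0.20·log₂(0.20) = 0.4644
−0.32·log₂(0.32) = 0.5260
−0.19·log₂(0.19) = 0.4552
−0.24·log₂(0.24) = 0.4941
−0.05·log₂(0.05) = 0.2161
Sum ≈ 2.1559 → 2.1559 bits.

2.1559 bits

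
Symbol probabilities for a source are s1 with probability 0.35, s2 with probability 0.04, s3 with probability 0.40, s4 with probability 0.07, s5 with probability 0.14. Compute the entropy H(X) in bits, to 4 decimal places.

1.9103 bits

H = −Σ pᵢ log₂ pᵢ.
−0.35·log₂(0.35) = 0.5301
−0.04·log₂(0.04) = 0.1858
−0.40·log₂(0.40) = 0.5288
−0.07·log₂(0.07) = 0.2686
−0.14·log₂(0.14) = 0.3971
Sum ≈ 1.9103 → 1.9103 bits.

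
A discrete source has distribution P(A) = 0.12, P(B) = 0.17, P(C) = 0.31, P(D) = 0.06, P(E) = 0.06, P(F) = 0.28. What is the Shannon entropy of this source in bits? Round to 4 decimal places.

H = −Σ pᵢ log₂ pᵢ.
−0.12·log₂(0.12) = 0.3671
−0.17·log₂(0.17) = 0.4346
−0.31·log₂(0.31) = 0.5238
−0.06·log₂(0.06) = 0.2435
−0.06·log₂(0.06) = 0.2435
−0.28·log₂(0.28) = 0.5142
Sum ≈ 2.3267 → 2.3267 bits.

2.3267 bits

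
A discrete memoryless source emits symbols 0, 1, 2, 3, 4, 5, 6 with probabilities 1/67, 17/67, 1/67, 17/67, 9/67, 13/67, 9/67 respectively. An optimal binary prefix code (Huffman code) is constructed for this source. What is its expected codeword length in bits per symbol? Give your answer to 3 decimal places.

2.493 bits/symbol

Repeatedly combine the two least-probable nodes; the expected code length is the sum of the merged weights.
merge 1/67 + 1/67 → 2/67
merge 2/67 + 9/67 → 11/67
merge 9/67 + 11/67 → 20/67
merge 13/67 + 17/67 → 30/67
merge 17/67 + 20/67 → 37/67
merge 30/67 + 37/67 → 1
L = 2/67 + 11/67 + 20/67 + 30/67 + 37/67 + 1 = 167/67 ≈ 2.493 bits/symbol.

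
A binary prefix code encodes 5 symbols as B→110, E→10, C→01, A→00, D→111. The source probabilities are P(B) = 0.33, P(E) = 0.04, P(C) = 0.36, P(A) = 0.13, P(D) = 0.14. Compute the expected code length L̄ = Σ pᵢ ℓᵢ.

2.47 bits/symbol

L̄ = Σ pᵢ·ℓᵢ = 0.33·3 + 0.04·2 + 0.36·2 + 0.13·2 + 0.14·3 = 2.47 bits/symbol.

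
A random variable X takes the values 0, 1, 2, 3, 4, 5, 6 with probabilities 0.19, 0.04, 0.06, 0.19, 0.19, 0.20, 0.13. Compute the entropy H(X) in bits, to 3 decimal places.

H = −Σ pᵢ log₂ pᵢ.
−0.19·log₂(0.19) = 0.4552
−0.04·log₂(0.04) = 0.1858
−0.06·log₂(0.06) = 0.2435
−0.19·log₂(0.19) = 0.4552
−0.19·log₂(0.19) = 0.4552
−0.20·log₂(0.20) = 0.4644
−0.13·log₂(0.13) = 0.3826
Sum ≈ 2.6420 → 2.642 bits.

2.642 bits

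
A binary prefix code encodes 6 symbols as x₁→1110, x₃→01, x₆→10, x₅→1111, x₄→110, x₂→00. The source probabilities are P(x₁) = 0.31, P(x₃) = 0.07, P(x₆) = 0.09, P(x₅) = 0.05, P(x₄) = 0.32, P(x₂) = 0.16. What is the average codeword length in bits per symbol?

3.04 bits/symbol

L̄ = Σ pᵢ·ℓᵢ = 0.31·4 + 0.07·2 + 0.09·2 + 0.05·4 + 0.32·3 + 0.16·2 = 3.04 bits/symbol.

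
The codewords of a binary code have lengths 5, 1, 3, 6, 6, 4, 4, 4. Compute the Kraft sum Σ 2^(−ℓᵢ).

With common denominator 2^6 = 64: Σ 2^(−ℓᵢ) = 2/64 + 32/64 + 8/64 + 1/64 + 1/64 + 4/64 + 4/64 + 4/64 = 56/64 = 0.875.

0.875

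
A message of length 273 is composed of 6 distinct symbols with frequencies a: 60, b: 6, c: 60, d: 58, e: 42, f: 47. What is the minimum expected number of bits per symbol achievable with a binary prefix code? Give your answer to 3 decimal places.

2.524 bits/symbol

Probabilities are the counts divided by 273.
Repeatedly combine the two least-probable nodes; the expected code length is the sum of the merged weights.
merge 2/91 + 2/13 → 16/91
merge 47/273 + 16/91 → 95/273
merge 58/273 + 20/91 → 118/273
merge 20/91 + 95/273 → 155/273
merge 118/273 + 155/273 → 1
L = 16/91 + 95/273 + 118/273 + 155/273 + 1 = 53/21 ≈ 2.524 bits/symbol.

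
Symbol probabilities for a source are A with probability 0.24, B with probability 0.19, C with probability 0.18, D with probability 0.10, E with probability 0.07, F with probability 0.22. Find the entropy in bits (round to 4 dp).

H = −Σ pᵢ log₂ pᵢ.
−0.24·log₂(0.24) = 0.4941
−0.19·log₂(0.19) = 0.4552
−0.18·log₂(0.18) = 0.4453
−0.10·log₂(0.10) = 0.3322
−0.07·log₂(0.07) = 0.2686
−0.22·log₂(0.22) = 0.4806
Sum ≈ 2.4760 → 2.4760 bits.

2.4760 bits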